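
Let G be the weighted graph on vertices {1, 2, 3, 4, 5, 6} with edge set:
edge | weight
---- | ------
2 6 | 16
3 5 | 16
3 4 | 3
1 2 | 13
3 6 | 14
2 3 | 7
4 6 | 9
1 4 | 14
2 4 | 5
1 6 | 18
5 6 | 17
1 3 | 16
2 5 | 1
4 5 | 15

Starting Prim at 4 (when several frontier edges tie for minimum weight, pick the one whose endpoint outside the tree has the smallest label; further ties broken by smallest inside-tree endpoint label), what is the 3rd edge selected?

2-5

Prim's algorithm from 4:
Step 1: frontier [3 4 3, 2 4 5, 4 6 9, 1 4 14, 4 5 15] → take 3 4 (3); add 3.
Step 2: frontier [2 3 7, 3 6 14, 1 3 16, 3 5 16, 2 4 5, 4 6 9, 1 4 14, 4 5 15] → take 2 4 (5); add 2.
Step 3: frontier [2 5 1, 1 2 13, 2 6 16, 3 6 14, 1 3 16, 3 5 16, 4 6 9, 1 4 14, 4 5 15] → take 2 5 (1); add 5.
Step 4: frontier [1 2 13, 2 6 16, 3 6 14, 1 3 16, 4 6 9, 1 4 14, 5 6 17] → take 4 6 (9); add 6.
Step 5: frontier [1 2 13, 1 3 16, 1 4 14, 1 6 18] → take 1 2 (13); add 1.
The 3rd edge added is 2 5.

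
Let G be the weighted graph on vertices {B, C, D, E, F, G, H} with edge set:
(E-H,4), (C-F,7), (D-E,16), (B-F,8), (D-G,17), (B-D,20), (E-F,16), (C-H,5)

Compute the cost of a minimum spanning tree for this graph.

57

Kruskal: consider edges lightest-first.
E-H (4): add — endpoints in different components.
C-H (5): add — endpoints in different components.
C-F (7): add — endpoints in different components.
B-F (8): add — endpoints in different components.
D-E (16): add — endpoints in different components.
E-F (16): skip — E and F already connected.
D-G (17): add — endpoints in different components.
MST edges: E-H, C-H, C-F, B-F, D-E, D-G; total weight 4+5+7+8+16+17 = 57.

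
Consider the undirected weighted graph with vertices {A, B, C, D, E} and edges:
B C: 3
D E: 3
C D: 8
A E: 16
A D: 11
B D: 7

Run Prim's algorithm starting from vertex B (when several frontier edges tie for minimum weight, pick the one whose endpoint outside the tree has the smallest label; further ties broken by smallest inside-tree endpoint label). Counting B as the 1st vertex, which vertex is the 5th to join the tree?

A

Grow the tree from B using Prim:
Step 1: cheapest edge leaving the tree is B C (3); add C.
Step 2: cheapest edge leaving the tree is B D (7); add D.
Step 3: cheapest edge leaving the tree is D E (3); add E.
Step 4: cheapest edge leaving the tree is A D (11); add A.
Vertex order: B, C, D, E, A. The 5th vertex is A.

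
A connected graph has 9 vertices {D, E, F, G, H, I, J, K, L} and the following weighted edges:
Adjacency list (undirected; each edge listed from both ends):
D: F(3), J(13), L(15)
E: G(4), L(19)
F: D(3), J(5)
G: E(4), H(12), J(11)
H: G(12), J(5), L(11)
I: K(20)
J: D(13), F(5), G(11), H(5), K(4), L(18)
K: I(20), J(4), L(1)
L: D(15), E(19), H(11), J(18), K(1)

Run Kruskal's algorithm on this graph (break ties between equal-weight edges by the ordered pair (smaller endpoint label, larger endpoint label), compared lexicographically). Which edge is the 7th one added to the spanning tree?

Kruskal: consider edges lightest-first.
K–L (1): add — endpoints in different components.
D–F (3): add — endpoints in different components.
E–G (4): add — endpoints in different components.
J–K (4): add — endpoints in different components.
F–J (5): add — endpoints in different components.
H–J (5): add — endpoints in different components.
G–J (11): add — endpoints in different components.
H–L (11): skip — H and L already connected.
G–H (12): skip — G and H already connected.
D–J (13): skip — D and J already connected.
D–L (15): skip — D and L already connected.
J–L (18): skip — J and L already connected.
E–L (19): skip — E and L already connected.
I–K (20): add — endpoints in different components.
The 7th edge added is G–J.

G-J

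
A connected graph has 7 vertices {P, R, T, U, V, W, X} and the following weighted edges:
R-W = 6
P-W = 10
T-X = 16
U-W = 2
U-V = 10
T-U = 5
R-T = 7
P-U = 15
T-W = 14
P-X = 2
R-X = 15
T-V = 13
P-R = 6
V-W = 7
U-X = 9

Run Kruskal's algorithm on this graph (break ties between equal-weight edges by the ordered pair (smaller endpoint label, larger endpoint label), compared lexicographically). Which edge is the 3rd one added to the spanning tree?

T-U

Kruskal: consider edges lightest-first.
P-X (2): add — endpoints in different components.
U-W (2): add — endpoints in different components.
T-U (5): add — endpoints in different components.
P-R (6): add — endpoints in different components.
R-W (6): add — endpoints in different components.
R-T (7): skip — T and R already connected.
V-W (7): add — endpoints in different components.
The 3rd edge added is T-U.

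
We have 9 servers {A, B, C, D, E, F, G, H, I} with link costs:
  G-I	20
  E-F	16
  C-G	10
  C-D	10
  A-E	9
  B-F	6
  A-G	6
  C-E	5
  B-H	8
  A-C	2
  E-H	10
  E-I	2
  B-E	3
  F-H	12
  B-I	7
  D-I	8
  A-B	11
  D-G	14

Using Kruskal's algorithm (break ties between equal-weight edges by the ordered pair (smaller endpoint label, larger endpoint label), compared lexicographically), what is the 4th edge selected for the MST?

Sort edges by weight, then run Kruskal:
A-C (2): add — endpoints in different components.
E-I (2): add — endpoints in different components.
B-E (3): add — endpoints in different components.
C-E (5): add — endpoints in different components.
A-G (6): add — endpoints in different components.
B-F (6): add — endpoints in different components.
B-I (7): skip — B and I already connected.
B-H (8): add — endpoints in different components.
D-I (8): add — endpoints in different components.
The 4th edge added is C-E.

C-E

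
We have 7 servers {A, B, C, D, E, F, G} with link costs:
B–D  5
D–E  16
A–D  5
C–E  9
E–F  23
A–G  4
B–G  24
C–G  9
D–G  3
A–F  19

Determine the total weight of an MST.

Prim, starting at D.
Step 1: cheapest edge leaving the tree is D–G (3); add G.
Step 2: cheapest edge leaving the tree is A–G (4); add A.
Step 3: cheapest edge leaving the tree is B–D (5); add B.
Step 4: cheapest edge leaving the tree is C–G (9); add C.
Step 5: cheapest edge leaving the tree is C–E (9); add E.
Step 6: cheapest edge leaving the tree is A–F (19); add F.
MST edges: D–G, A–G, B–D, C–G, C–E, A–F; total weight 3+4+5+9+9+19 = 49.

49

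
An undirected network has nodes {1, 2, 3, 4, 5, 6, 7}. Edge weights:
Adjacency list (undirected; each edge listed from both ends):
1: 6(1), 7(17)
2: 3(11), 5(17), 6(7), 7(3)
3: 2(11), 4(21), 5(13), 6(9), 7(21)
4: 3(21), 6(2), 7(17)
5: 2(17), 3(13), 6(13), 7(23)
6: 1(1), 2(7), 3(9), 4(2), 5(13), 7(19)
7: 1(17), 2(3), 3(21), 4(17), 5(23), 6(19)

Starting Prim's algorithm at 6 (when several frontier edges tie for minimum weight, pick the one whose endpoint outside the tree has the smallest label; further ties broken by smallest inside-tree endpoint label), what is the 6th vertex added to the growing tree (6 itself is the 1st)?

Grow the tree from 6 using Prim:
Step 1: cheapest edge leaving the tree is 1 6 (1); add 1.
Step 2: cheapest edge leaving the tree is 4 6 (2); add 4.
Step 3: cheapest edge leaving the tree is 2 6 (7); add 2.
Step 4: cheapest edge leaving the tree is 2 7 (3); add 7.
Step 5: cheapest edge leaving the tree is 3 6 (9); add 3.
Step 6: cheapest edge leaving the tree is 3 5 (13); add 5.
Vertex order: 6, 1, 4, 2, 7, 3, 5. The 6th vertex is 3.

3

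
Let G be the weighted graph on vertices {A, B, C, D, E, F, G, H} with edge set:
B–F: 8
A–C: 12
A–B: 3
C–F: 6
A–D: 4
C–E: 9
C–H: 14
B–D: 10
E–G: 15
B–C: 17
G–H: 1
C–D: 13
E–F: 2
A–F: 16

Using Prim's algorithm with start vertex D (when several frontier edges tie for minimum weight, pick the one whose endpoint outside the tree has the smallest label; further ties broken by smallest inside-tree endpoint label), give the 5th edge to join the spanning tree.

Grow the tree from D using Prim:
Step 1: frontier [A–D 4, B–D 10, C–D 13] → take A–D (4); add A.
Step 2: frontier [A–B 3, A–C 12, A–F 16, B–D 10, C–D 13] → take A–B (3); add B.
Step 3: frontier [A–C 12, A–F 16, B–F 8, B–C 17, C–D 13] → take B–F (8); add F.
Step 4: frontier [A–C 12, B–C 17, C–D 13, E–F 2, C–F 6] → take E–F (2); add E.
Step 5: frontier [A–C 12, B–C 17, C–D 13, C–E 9, E–G 15, C–F 6] → take C–F (6); add C.
Step 6: frontier [C–H 14, E–G 15] → take C–H (14); add H.
Step 7: frontier [E–G 15, G–H 1] → take G–H (1); add G.
The 5th edge added is C–F.

C-F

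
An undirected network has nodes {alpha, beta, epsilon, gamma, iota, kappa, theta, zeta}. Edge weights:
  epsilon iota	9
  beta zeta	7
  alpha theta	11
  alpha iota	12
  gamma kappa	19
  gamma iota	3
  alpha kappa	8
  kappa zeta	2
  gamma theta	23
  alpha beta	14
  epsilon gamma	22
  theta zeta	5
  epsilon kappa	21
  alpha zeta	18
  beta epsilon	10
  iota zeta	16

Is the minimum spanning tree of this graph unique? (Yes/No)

Sort edges by weight, then run Kruskal:
kappa zeta (2): add — endpoints in different components.
gamma iota (3): add — endpoints in different components.
theta zeta (5): add — endpoints in different components.
beta zeta (7): add — endpoints in different components.
alpha kappa (8): add — endpoints in different components.
epsilon iota (9): add — endpoints in different components.
beta epsilon (10): add — endpoints in different components.
Every non-tree edge has weight strictly greater than the heaviest edge on the tree path between its endpoints, so the MST is unique.

Yes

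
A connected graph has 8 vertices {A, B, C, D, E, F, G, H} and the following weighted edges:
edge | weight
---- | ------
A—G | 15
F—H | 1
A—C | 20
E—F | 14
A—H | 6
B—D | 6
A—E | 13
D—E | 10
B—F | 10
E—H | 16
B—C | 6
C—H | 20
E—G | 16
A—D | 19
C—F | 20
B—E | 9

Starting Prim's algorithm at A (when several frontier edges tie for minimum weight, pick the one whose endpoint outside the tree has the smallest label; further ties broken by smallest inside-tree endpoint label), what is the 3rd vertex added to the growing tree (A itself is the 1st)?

Prim's algorithm from A:
Step 1: cheapest edge leaving the tree is A—H (6); add H.
Step 2: cheapest edge leaving the tree is F—H (1); add F.
Step 3: cheapest edge leaving the tree is B—F (10); add B.
Step 4: cheapest edge leaving the tree is B—C (6); add C.
Step 5: cheapest edge leaving the tree is B—D (6); add D.
Step 6: cheapest edge leaving the tree is B—E (9); add E.
Step 7: cheapest edge leaving the tree is A—G (15); add G.
Vertex order: A, H, F, B, C, D, E, G. The 3rd vertex is F.

F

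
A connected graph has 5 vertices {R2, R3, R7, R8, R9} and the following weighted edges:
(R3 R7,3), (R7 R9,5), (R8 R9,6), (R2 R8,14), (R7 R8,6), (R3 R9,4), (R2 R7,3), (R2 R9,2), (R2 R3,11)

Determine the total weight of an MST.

Sort edges by weight, then run Kruskal:
R2 R9 (2): add. Components now {R7} {R2,R9} {R8} {R3}
R2 R7 (3): add. Components now {R2,R7,R9} {R8} {R3}
R3 R7 (3): add. Components now {R2,R3,R7,R9} {R8}
R3 R9 (4): skip — R9 and R3 already connected.
R7 R9 (5): skip — R7 and R9 already connected.
R7 R8 (6): add. Components now {R2,R3,R7,R8,R9}
MST edges: R2 R9, R2 R7, R3 R7, R7 R8; total weight 2+3+3+6 = 14.

14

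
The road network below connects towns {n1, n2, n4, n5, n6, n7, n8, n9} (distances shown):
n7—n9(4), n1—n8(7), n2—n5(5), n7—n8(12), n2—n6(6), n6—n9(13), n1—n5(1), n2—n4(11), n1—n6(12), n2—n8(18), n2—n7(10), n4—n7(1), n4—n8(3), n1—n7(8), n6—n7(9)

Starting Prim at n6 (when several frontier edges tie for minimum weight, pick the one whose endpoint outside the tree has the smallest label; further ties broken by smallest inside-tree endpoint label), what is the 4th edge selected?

n1-n8

Grow the tree from n6 using Prim:
Step 1: cheapest edge leaving the tree is n2—n6 (6); add n2.
Step 2: cheapest edge leaving the tree is n2—n5 (5); add n5.
Step 3: cheapest edge leaving the tree is n1—n5 (1); add n1.
Step 4: cheapest edge leaving the tree is n1—n8 (7); add n8.
Step 5: cheapest edge leaving the tree is n4—n8 (3); add n4.
Step 6: cheapest edge leaving the tree is n4—n7 (1); add n7.
Step 7: cheapest edge leaving the tree is n7—n9 (4); add n9.
The 4th edge added is n1—n8.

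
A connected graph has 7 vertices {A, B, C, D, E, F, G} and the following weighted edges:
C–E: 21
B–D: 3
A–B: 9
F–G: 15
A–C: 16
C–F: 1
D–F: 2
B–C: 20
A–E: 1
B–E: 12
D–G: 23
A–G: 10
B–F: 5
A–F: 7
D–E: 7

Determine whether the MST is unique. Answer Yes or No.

No

Kruskal: consider edges lightest-first.
A–E (1): add — endpoints in different components.
C–F (1): add — endpoints in different components.
D–F (2): add — endpoints in different components.
B–D (3): add — endpoints in different components.
B–F (5): skip — B and F already connected.
A–F (7): add — endpoints in different components.
D–E (7): skip — D and E already connected.
A–B (9): skip — A and B already connected.
A–G (10): add — endpoints in different components.
Non-tree edge D–E has weight 7, equal to the heaviest edge on its tree cycle — swapping gives another MST of the same weight. Not unique.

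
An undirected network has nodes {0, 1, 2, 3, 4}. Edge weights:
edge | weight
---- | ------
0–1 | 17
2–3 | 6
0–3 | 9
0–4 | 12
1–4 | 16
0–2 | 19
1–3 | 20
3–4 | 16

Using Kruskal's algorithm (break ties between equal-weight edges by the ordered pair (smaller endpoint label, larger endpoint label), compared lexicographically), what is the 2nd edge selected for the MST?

0-3

Sort edges by weight, then run Kruskal:
2–3 (6): add — endpoints in different components.
0–3 (9): add — endpoints in different components.
0–4 (12): add — endpoints in different components.
1–4 (16): add — endpoints in different components.
The 2nd edge added is 0–3.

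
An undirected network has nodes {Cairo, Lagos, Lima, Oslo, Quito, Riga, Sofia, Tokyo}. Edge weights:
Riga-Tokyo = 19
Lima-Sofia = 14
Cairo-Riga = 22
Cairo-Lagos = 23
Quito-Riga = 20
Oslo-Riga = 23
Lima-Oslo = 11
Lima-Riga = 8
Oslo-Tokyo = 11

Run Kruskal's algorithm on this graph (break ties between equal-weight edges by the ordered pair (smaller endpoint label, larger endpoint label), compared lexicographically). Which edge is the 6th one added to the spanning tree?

Cairo-Riga

Kruskal: consider edges lightest-first.
Lima-Riga (8): add — endpoints in different components.
Lima-Oslo (11): add — endpoints in different components.
Oslo-Tokyo (11): add — endpoints in different components.
Lima-Sofia (14): add — endpoints in different components.
Riga-Tokyo (19): skip — Riga and Tokyo already connected.
Quito-Riga (20): add — endpoints in different components.
Cairo-Riga (22): add — endpoints in different components.
Cairo-Lagos (23): add — endpoints in different components.
The 6th edge added is Cairo-Riga.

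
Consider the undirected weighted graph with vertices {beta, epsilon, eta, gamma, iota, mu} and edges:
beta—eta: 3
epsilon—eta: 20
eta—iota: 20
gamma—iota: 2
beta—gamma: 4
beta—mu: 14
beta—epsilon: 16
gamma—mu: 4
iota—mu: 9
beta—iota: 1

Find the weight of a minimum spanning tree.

26

Kruskal: consider edges lightest-first.
beta—iota (1): add — endpoints in different components.
gamma—iota (2): add — endpoints in different components.
beta—eta (3): add — endpoints in different components.
beta—gamma (4): skip — beta and gamma already connected.
gamma—mu (4): add — endpoints in different components.
iota—mu (9): skip — mu and iota already connected.
beta—mu (14): skip — mu and beta already connected.
beta—epsilon (16): add — endpoints in different components.
MST edges: beta—iota, gamma—iota, beta—eta, gamma—mu, beta—epsilon; total weight 1+2+3+4+16 = 26.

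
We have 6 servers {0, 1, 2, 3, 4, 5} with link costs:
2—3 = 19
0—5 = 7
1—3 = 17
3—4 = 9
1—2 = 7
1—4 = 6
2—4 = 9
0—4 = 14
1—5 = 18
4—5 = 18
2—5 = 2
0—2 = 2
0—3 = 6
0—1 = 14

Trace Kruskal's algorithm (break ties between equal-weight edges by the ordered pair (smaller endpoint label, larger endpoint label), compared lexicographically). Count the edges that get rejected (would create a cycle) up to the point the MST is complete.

1

Sort edges by weight, then run Kruskal:
0—2 (2): add. Components now {0,2} {1} {3} {4} {5}
2—5 (2): add. Components now {0,2,5} {1} {3} {4}
0—3 (6): add. Components now {0,2,3,5} {1} {4}
1—4 (6): add. Components now {0,2,3,5} {1,4}
0—5 (7): skip — 0 and 5 already connected.
1—2 (7): add. Components now {0,1,2,3,4,5}
Edges rejected before the tree was complete: 1.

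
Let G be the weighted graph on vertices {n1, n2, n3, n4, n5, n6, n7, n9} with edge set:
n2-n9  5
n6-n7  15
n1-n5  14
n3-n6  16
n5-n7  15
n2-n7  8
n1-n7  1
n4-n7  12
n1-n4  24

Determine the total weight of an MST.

71

Grow the tree from n6 using Prim:
Step 1: frontier [n6-n7 15, n3-n6 16] → take n6-n7 (15); add n7.
Step 2: frontier [n3-n6 16, n1-n7 1, n2-n7 8, n4-n7 12, n5-n7 15] → take n1-n7 (1); add n1.
Step 3: frontier [n1-n5 14, n1-n4 24, n3-n6 16, n2-n7 8, n4-n7 12, n5-n7 15] → take n2-n7 (8); add n2.
Step 4: frontier [n1-n5 14, n1-n4 24, n2-n9 5, n3-n6 16, n4-n7 12, n5-n7 15] → take n2-n9 (5); add n9.
Step 5: frontier [n1-n5 14, n1-n4 24, n3-n6 16, n4-n7 12, n5-n7 15] → take n4-n7 (12); add n4.
Step 6: frontier [n1-n5 14, n3-n6 16, n5-n7 15] → take n1-n5 (14); add n5.
Step 7: frontier [n3-n6 16] → take n3-n6 (16); add n3.
MST edges: n6-n7, n1-n7, n2-n7, n2-n9, n4-n7, n1-n5, n3-n6; total weight 15+1+8+5+12+14+16 = 71.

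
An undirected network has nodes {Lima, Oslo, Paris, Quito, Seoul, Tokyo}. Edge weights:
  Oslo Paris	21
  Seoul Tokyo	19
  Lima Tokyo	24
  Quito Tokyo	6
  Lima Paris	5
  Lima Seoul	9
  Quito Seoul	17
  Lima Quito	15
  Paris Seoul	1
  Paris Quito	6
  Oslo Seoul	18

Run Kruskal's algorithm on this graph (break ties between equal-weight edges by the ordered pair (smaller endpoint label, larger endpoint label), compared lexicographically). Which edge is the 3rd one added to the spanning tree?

Kruskal's algorithm — process edges by increasing weight (ties by edge label):
Paris Seoul (1): add. Components now {Tokyo} {Paris,Seoul} {Oslo} {Lima} {Quito}
Lima Paris (5): add. Components now {Tokyo} {Lima,Paris,Seoul} {Oslo} {Quito}
Paris Quito (6): add. Components now {Tokyo} {Lima,Paris,Quito,Seoul} {Oslo}
Quito Tokyo (6): add. Components now {Lima,Paris,Quito,Seoul,Tokyo} {Oslo}
Lima Seoul (9): skip — Seoul and Lima already connected.
Lima Quito (15): skip — Lima and Quito already connected.
Quito Seoul (17): skip — Seoul and Quito already connected.
Oslo Seoul (18): add. Components now {Lima,Oslo,Paris,Quito,Seoul,Tokyo}
The 3rd edge added is Paris Quito.

Paris-Quito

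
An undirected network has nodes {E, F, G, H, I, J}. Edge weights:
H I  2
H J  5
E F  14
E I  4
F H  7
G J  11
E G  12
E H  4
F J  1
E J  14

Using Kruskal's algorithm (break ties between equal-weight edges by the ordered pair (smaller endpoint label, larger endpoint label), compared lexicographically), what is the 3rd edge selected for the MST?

E-H

Kruskal's algorithm — process edges by increasing weight (ties by edge label):
F J (1): add — endpoints in different components.
H I (2): add — endpoints in different components.
E H (4): add — endpoints in different components.
E I (4): skip — E and I already connected.
H J (5): add — endpoints in different components.
F H (7): skip — F and H already connected.
G J (11): add — endpoints in different components.
The 3rd edge added is E H.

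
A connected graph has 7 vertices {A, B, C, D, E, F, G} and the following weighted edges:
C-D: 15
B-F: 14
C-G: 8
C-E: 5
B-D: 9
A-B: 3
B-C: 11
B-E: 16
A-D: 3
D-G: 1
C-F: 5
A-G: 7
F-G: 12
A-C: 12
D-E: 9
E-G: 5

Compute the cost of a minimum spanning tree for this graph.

Grow the tree from F using Prim:
Step 1: cheapest edge leaving the tree is C-F (5); add C.
Step 2: cheapest edge leaving the tree is C-E (5); add E.
Step 3: cheapest edge leaving the tree is E-G (5); add G.
Step 4: cheapest edge leaving the tree is D-G (1); add D.
Step 5: cheapest edge leaving the tree is A-D (3); add A.
Step 6: cheapest edge leaving the tree is A-B (3); add B.
MST edges: C-F, C-E, E-G, D-G, A-D, A-B; total weight 5+5+5+1+3+3 = 22.

22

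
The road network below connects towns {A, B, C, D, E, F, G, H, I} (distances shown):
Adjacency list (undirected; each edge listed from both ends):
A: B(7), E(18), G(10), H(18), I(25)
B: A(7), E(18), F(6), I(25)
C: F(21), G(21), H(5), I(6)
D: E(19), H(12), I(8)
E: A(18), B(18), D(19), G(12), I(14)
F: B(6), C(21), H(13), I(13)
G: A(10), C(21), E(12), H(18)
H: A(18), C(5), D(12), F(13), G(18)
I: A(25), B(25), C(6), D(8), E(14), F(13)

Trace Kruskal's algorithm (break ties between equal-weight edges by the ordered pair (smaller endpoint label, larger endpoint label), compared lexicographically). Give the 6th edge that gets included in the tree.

Kruskal's algorithm — process edges by increasing weight (ties by edge label):
C H (5): add — endpoints in different components.
B F (6): add — endpoints in different components.
C I (6): add — endpoints in different components.
A B (7): add — endpoints in different components.
D I (8): add — endpoints in different components.
A G (10): add — endpoints in different components.
D H (12): skip — D and H already connected.
E G (12): add — endpoints in different components.
F H (13): add — endpoints in different components.
The 6th edge added is A G.

A-G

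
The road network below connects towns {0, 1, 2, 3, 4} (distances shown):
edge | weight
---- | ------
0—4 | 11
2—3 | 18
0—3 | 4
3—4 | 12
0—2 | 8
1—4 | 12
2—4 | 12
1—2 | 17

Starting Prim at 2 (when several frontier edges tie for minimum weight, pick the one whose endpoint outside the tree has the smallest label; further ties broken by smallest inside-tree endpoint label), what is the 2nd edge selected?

0-3

Grow the tree from 2 using Prim:
Step 1: cheapest edge leaving the tree is 0—2 (8); add 0.
Step 2: cheapest edge leaving the tree is 0—3 (4); add 3.
Step 3: cheapest edge leaving the tree is 0—4 (11); add 4.
Step 4: cheapest edge leaving the tree is 1—4 (12); add 1.
The 2nd edge added is 0—3.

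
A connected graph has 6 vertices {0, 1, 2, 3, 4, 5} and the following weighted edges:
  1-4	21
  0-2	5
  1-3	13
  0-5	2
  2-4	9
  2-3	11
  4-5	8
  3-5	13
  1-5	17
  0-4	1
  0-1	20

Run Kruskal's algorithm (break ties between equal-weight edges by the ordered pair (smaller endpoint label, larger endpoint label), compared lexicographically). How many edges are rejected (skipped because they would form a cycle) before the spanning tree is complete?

Kruskal: consider edges lightest-first.
0-4 (1): add. Components now {0,4} {1} {2} {3} {5}
0-5 (2): add. Components now {0,4,5} {1} {2} {3}
0-2 (5): add. Components now {0,2,4,5} {1} {3}
4-5 (8): skip — 4 and 5 already connected.
2-4 (9): skip — 2 and 4 already connected.
2-3 (11): add. Components now {0,2,3,4,5} {1}
1-3 (13): add. Components now {0,1,2,3,4,5}
Edges rejected before the tree was complete: 2.

2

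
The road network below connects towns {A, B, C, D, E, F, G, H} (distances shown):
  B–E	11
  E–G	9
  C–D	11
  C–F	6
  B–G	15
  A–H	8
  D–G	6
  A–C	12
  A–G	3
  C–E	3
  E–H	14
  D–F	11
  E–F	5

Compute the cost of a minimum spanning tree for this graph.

Sort edges by weight, then run Kruskal:
A–G (3): add — endpoints in different components.
C–E (3): add — endpoints in different components.
E–F (5): add — endpoints in different components.
C–F (6): skip — C and F already connected.
D–G (6): add — endpoints in different components.
A–H (8): add — endpoints in different components.
E–G (9): add — endpoints in different components.
B–E (11): add — endpoints in different components.
MST edges: A–G, C–E, E–F, D–G, A–H, E–G, B–E; total weight 3+3+5+6+8+9+11 = 45.

45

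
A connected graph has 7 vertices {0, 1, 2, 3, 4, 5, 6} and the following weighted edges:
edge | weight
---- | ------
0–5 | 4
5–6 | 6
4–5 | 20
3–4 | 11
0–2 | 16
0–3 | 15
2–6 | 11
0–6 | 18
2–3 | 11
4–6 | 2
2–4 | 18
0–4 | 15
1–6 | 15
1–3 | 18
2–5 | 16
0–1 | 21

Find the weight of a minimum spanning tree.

Grow the tree from 0 using Prim:
Step 1: cheapest edge leaving the tree is 0–5 (4); add 5.
Step 2: cheapest edge leaving the tree is 5–6 (6); add 6.
Step 3: cheapest edge leaving the tree is 4–6 (2); add 4.
Step 4: cheapest edge leaving the tree is 2–6 (11); add 2.
Step 5: cheapest edge leaving the tree is 2–3 (11); add 3.
Step 6: cheapest edge leaving the tree is 1–6 (15); add 1.
MST edges: 0–5, 5–6, 4–6, 2–6, 2–3, 1–6; total weight 4+6+2+11+11+15 = 49.

49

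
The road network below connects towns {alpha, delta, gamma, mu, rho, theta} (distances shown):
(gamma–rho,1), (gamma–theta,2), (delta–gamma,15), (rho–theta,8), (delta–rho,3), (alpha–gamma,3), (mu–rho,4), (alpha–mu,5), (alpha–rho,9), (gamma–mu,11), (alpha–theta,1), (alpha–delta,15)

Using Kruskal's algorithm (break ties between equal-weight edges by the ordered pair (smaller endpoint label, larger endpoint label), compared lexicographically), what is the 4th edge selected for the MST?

delta-rho

Kruskal: consider edges lightest-first.
alpha–theta (1): add. Components now {rho} {alpha,theta} {delta} {gamma} {mu}
gamma–rho (1): add. Components now {gamma,rho} {alpha,theta} {delta} {mu}
gamma–theta (2): add. Components now {alpha,gamma,rho,theta} {delta} {mu}
alpha–gamma (3): skip — alpha and gamma already connected.
delta–rho (3): add. Components now {alpha,delta,gamma,rho,theta} {mu}
mu–rho (4): add. Components now {alpha,delta,gamma,mu,rho,theta}
The 4th edge added is delta–rho.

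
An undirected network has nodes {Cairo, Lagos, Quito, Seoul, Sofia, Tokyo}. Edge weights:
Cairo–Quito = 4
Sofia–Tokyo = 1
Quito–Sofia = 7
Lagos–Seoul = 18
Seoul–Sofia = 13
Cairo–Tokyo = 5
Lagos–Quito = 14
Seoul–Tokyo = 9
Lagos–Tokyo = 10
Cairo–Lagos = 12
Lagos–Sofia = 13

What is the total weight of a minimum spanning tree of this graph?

Prim's algorithm from Lagos:
Step 1: frontier [Lagos–Tokyo 10, Cairo–Lagos 12, Lagos–Sofia 13, Lagos–Quito 14, Lagos–Seoul 18] → take Lagos–Tokyo (10); add Tokyo.
Step 2: frontier [Cairo–Lagos 12, Lagos–Sofia 13, Lagos–Quito 14, Lagos–Seoul 18, Sofia–Tokyo 1, Cairo–Tokyo 5, Seoul–Tokyo 9] → take Sofia–Tokyo (1); add Sofia.
Step 3: frontier [Cairo–Lagos 12, Lagos–Quito 14, Lagos–Seoul 18, Quito–Sofia 7, Seoul–Sofia 13, Cairo–Tokyo 5, Seoul–Tokyo 9] → take Cairo–Tokyo (5); add Cairo.
Step 4: frontier [Cairo–Quito 4, Lagos–Quito 14, Lagos–Seoul 18, Quito–Sofia 7, Seoul–Sofia 13, Seoul–Tokyo 9] → take Cairo–Quito (4); add Quito.
Step 5: frontier [Lagos–Seoul 18, Seoul–Sofia 13, Seoul–Tokyo 9] → take Seoul–Tokyo (9); add Seoul.
MST edges: Lagos–Tokyo, Sofia–Tokyo, Cairo–Tokyo, Cairo–Quito, Seoul–Tokyo; total weight 10+1+5+4+9 = 29.

29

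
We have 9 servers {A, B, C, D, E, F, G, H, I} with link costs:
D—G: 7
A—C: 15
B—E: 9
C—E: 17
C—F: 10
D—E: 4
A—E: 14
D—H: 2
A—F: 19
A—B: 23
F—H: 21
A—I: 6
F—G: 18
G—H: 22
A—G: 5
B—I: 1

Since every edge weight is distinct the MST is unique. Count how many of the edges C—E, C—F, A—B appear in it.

1

Kruskal's algorithm — process edges by increasing weight (ties by edge label):
B—I (1): add — endpoints in different components.
D—H (2): add — endpoints in different components.
D—E (4): add — endpoints in different components.
A—G (5): add — endpoints in different components.
A—I (6): add — endpoints in different components.
D—G (7): add — endpoints in different components.
B—E (9): skip — B and E already connected.
C—F (10): add — endpoints in different components.
A—E (14): skip — A and E already connected.
A—C (15): add — endpoints in different components.
MST edge set: {B—I, D—H, D—E, A—G, A—I, D—G, C—F, A—C}.
Of the listed edges, {C—F} are in the MST → 1.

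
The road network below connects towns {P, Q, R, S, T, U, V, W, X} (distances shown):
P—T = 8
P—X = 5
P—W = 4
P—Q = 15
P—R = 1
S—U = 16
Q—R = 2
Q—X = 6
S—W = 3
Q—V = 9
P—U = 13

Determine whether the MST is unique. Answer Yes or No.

Yes

Kruskal's algorithm — process edges by increasing weight (ties by edge label):
P—R (1): add — endpoints in different components.
Q—R (2): add — endpoints in different components.
S—W (3): add — endpoints in different components.
P—W (4): add — endpoints in different components.
P—X (5): add — endpoints in different components.
Q—X (6): skip — X and Q already connected.
P—T (8): add — endpoints in different components.
Q—V (9): add — endpoints in different components.
P—U (13): add — endpoints in different components.
Every non-tree edge has weight strictly greater than the heaviest edge on the tree path between its endpoints, so the MST is unique.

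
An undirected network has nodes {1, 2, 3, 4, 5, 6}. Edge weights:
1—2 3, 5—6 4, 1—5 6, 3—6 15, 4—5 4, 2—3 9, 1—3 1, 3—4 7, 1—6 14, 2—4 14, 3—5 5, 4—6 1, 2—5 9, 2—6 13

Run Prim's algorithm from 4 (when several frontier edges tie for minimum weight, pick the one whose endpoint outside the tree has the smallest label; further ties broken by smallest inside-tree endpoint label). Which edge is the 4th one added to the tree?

1-3

Prim, starting at 4.
Step 1: frontier [4—6 1, 4—5 4, 3—4 7, 2—4 14] → take 4—6 (1); add 6.
Step 2: frontier [4—5 4, 3—4 7, 2—4 14, 5—6 4, 2—6 13, 1—6 14, 3—6 15] → take 4—5 (4); add 5.
Step 3: frontier [3—4 7, 2—4 14, 3—5 5, 1—5 6, 2—5 9, 2—6 13, 1—6 14, 3—6 15] → take 3—5 (5); add 3.
Step 4: frontier [1—3 1, 2—3 9, 2—4 14, 1—5 6, 2—5 9, 2—6 13, 1—6 14] → take 1—3 (1); add 1.
Step 5: frontier [1—2 3, 2—3 9, 2—4 14, 2—5 9, 2—6 13] → take 1—2 (3); add 2.
The 4th edge added is 1—3.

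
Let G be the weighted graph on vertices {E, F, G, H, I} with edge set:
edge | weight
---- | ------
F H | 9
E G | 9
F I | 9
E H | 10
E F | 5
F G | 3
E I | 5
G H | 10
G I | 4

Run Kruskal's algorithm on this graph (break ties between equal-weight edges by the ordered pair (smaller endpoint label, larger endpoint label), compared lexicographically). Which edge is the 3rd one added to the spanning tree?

E-F

Sort edges by weight, then run Kruskal:
F G (3): add — endpoints in different components.
G I (4): add — endpoints in different components.
E F (5): add — endpoints in different components.
E I (5): skip — E and I already connected.
E G (9): skip — E and G already connected.
F H (9): add — endpoints in different components.
The 3rd edge added is E F.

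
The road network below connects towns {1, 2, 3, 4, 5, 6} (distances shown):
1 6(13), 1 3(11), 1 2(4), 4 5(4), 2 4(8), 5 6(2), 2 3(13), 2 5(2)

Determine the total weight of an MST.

23

Sort edges by weight, then run Kruskal:
2 5 (2): add — endpoints in different components.
5 6 (2): add — endpoints in different components.
1 2 (4): add — endpoints in different components.
4 5 (4): add — endpoints in different components.
2 4 (8): skip — 2 and 4 already connected.
1 3 (11): add — endpoints in different components.
MST edges: 2 5, 5 6, 1 2, 4 5, 1 3; total weight 2+2+4+4+11 = 23.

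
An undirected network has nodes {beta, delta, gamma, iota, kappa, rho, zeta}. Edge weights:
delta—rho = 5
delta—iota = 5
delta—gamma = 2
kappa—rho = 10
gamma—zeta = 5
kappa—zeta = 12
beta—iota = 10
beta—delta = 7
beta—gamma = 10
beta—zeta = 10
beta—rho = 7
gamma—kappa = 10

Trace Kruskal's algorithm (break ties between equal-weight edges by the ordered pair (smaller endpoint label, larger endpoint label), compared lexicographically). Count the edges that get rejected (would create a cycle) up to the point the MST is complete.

4

Kruskal: consider edges lightest-first.
delta—gamma (2): add — endpoints in different components.
delta—iota (5): add — endpoints in different components.
delta—rho (5): add — endpoints in different components.
gamma—zeta (5): add — endpoints in different components.
beta—delta (7): add — endpoints in different components.
beta—rho (7): skip — rho and beta already connected.
beta—gamma (10): skip — gamma and beta already connected.
beta—iota (10): skip — iota and beta already connected.
beta—zeta (10): skip — zeta and beta already connected.
gamma—kappa (10): add — endpoints in different components.
Edges rejected before the tree was complete: 4.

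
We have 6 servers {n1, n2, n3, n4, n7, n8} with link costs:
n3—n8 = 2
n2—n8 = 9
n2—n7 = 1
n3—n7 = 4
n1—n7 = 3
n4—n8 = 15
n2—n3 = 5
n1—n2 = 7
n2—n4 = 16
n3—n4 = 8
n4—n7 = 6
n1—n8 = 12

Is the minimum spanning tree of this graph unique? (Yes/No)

Yes

Kruskal's algorithm — process edges by increasing weight (ties by edge label):
n2—n7 (1): add — endpoints in different components.
n3—n8 (2): add — endpoints in different components.
n1—n7 (3): add — endpoints in different components.
n3—n7 (4): add — endpoints in different components.
n2—n3 (5): skip — n2 and n3 already connected.
n4—n7 (6): add — endpoints in different components.
Every non-tree edge has weight strictly greater than the heaviest edge on the tree path between its endpoints, so the MST is unique.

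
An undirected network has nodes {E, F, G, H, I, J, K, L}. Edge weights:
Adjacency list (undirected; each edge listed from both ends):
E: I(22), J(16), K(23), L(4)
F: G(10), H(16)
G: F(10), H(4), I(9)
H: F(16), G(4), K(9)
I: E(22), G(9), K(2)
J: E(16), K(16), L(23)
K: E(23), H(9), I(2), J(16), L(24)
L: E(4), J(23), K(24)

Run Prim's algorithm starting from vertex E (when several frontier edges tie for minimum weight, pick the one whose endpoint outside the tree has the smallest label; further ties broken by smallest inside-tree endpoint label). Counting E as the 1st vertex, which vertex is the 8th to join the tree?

F

Prim, starting at E.
Step 1: frontier [E-L 4, E-J 16, E-I 22, E-K 23] → take E-L (4); add L.
Step 2: frontier [E-J 16, E-I 22, E-K 23, J-L 23, K-L 24] → take E-J (16); add J.
Step 3: frontier [E-I 22, E-K 23, J-K 16, K-L 24] → take J-K (16); add K.
Step 4: frontier [E-I 22, I-K 2, H-K 9] → take I-K (2); add I.
Step 5: frontier [G-I 9, H-K 9] → take G-I (9); add G.
Step 6: frontier [G-H 4, F-G 10, H-K 9] → take G-H (4); add H.
Step 7: frontier [F-G 10, F-H 16] → take F-G (10); add F.
Vertex order: E, L, J, K, I, G, H, F. The 8th vertex is F.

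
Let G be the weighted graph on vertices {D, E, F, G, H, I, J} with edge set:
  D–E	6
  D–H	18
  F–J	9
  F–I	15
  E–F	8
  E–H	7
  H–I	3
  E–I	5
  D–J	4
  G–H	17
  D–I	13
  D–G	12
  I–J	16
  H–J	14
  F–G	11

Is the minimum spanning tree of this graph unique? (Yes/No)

Yes

Kruskal's algorithm — process edges by increasing weight (ties by edge label):
H–I (3): add — endpoints in different components.
D–J (4): add — endpoints in different components.
E–I (5): add — endpoints in different components.
D–E (6): add — endpoints in different components.
E–H (7): skip — E and H already connected.
E–F (8): add — endpoints in different components.
F–J (9): skip — F and J already connected.
F–G (11): add — endpoints in different components.
Every non-tree edge has weight strictly greater than the heaviest edge on the tree path between its endpoints, so the MST is unique.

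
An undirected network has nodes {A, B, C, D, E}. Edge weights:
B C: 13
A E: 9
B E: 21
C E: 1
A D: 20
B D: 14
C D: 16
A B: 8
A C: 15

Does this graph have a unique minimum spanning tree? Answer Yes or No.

Sort edges by weight, then run Kruskal:
C E (1): add. Components now {A} {B} {C,E} {D}
A B (8): add. Components now {A,B} {C,E} {D}
A E (9): add. Components now {A,B,C,E} {D}
B C (13): skip — B and C already connected.
B D (14): add. Components now {A,B,C,D,E}
Every non-tree edge has weight strictly greater than the heaviest edge on the tree path between its endpoints, so the MST is unique.

Yes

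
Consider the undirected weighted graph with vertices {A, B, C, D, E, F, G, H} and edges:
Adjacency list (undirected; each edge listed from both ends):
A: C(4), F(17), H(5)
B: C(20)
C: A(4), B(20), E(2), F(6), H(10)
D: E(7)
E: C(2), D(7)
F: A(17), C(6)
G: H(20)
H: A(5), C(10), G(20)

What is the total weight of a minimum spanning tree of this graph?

Sort edges by weight, then run Kruskal:
C–E (2): add — endpoints in different components.
A–C (4): add — endpoints in different components.
A–H (5): add — endpoints in different components.
C–F (6): add — endpoints in different components.
D–E (7): add — endpoints in different components.
C–H (10): skip — C and H already connected.
A–F (17): skip — A and F already connected.
B–C (20): add — endpoints in different components.
G–H (20): add — endpoints in different components.
MST edges: C–E, A–C, A–H, C–F, D–E, B–C, G–H; total weight 2+4+5+6+7+20+20 = 64.

64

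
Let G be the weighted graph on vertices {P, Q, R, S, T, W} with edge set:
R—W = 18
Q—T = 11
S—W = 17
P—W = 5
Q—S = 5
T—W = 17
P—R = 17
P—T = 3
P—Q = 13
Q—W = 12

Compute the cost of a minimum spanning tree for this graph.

Prim, starting at Q.
Step 1: cheapest edge leaving the tree is Q—S (5); add S.
Step 2: cheapest edge leaving the tree is Q—T (11); add T.
Step 3: cheapest edge leaving the tree is P—T (3); add P.
Step 4: cheapest edge leaving the tree is P—W (5); add W.
Step 5: cheapest edge leaving the tree is P—R (17); add R.
MST edges: Q—S, Q—T, P—T, P—W, P—R; total weight 5+11+3+5+17 = 41.

41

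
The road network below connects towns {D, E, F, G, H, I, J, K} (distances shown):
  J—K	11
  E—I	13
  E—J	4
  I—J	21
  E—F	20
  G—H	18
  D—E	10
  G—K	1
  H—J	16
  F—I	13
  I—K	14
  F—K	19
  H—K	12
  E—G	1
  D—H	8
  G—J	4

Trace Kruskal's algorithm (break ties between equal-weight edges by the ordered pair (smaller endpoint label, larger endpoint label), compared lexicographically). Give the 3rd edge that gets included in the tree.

Kruskal's algorithm — process edges by increasing weight (ties by edge label):
E—G (1): add — endpoints in different components.
G—K (1): add — endpoints in different components.
E—J (4): add — endpoints in different components.
G—J (4): skip — G and J already connected.
D—H (8): add — endpoints in different components.
D—E (10): add — endpoints in different components.
J—K (11): skip — J and K already connected.
H—K (12): skip — H and K already connected.
E—I (13): add — endpoints in different components.
F—I (13): add — endpoints in different components.
The 3rd edge added is E—J.

E-J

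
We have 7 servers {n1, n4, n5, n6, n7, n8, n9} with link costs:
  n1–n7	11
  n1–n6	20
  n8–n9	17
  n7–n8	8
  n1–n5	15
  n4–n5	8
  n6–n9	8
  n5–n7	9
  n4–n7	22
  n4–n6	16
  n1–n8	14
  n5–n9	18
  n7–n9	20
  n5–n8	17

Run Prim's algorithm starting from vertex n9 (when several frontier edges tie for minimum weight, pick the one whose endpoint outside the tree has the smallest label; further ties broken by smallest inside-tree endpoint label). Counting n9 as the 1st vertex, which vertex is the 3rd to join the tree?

n4

Prim, starting at n9.
Step 1: frontier [n6–n9 8, n8–n9 17, n5–n9 18, n7–n9 20] → take n6–n9 (8); add n6.
Step 2: frontier [n4–n6 16, n1–n6 20, n8–n9 17, n5–n9 18, n7–n9 20] → take n4–n6 (16); add n4.
Step 3: frontier [n4–n5 8, n4–n7 22, n1–n6 20, n8–n9 17, n5–n9 18, n7–n9 20] → take n4–n5 (8); add n5.
Step 4: frontier [n4–n7 22, n5–n7 9, n1–n5 15, n5–n8 17, n1–n6 20, n8–n9 17, n7–n9 20] → take n5–n7 (9); add n7.
Step 5: frontier [n1–n5 15, n5–n8 17, n1–n6 20, n7–n8 8, n1–n7 11, n8–n9 17] → take n7–n8 (8); add n8.
Step 6: frontier [n1–n5 15, n1–n6 20, n1–n7 11, n1–n8 14] → take n1–n7 (11); add n1.
Vertex order: n9, n6, n4, n5, n7, n8, n1. The 3rd vertex is n4.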